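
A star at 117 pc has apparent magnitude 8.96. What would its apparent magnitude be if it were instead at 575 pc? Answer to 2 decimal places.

m ≈ 12.42

Flux ∝ 1/d², so Δm = 5 log₁₀(d₂/d₁) = 5 log₁₀(575/117) = 3.457
m₂ = m₁ + Δm = 8.96 + (3.457) = 12.417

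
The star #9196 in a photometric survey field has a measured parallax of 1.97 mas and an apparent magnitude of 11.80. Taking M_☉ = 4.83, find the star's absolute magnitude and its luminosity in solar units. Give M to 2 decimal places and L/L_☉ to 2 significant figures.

M ≈ 3.27; L/L_☉ ≈ 4.2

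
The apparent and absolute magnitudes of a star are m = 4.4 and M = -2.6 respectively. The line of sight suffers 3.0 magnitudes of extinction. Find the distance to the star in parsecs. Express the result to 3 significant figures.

d ≈ 63.1 pc

m − M = 5 log₁₀(d/10 pc) + A  ⇒  4.4 − (-2.6) − 3.0 = 5 log₁₀(d/10)
4.000 = 5 log₁₀(d/10)
log₁₀ d = (m − M − A)/5 + 1 = 1.8000
d = 10^1.8000 = 63.10 pc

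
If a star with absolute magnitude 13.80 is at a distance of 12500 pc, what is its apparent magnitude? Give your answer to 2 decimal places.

m ≈ 29.28

m = M + 5 log₁₀ d − 5 = 13.80 + 5·4.0969 − 5 = 29.285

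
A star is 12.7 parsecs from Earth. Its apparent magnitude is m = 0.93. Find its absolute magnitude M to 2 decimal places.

M ≈ 0.41

5 log₁₀(d/10 pc) = 5 log₁₀(12.70) − 5 = 0.519
M = m − 5 log₁₀(d/10) = 0.93 − 0.519 = 0.411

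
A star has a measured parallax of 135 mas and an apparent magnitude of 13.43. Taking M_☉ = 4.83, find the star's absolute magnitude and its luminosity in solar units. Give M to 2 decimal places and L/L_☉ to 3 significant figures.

M ≈ 14.08; L/L_☉ ≈ 1.99×10^-4

d = 1/p = 1000/135 mas = 7.407 pc
M = m − 5 log₁₀ d + 5 = 13.43 − 5·0.8697 + 5 = 14.082
M − M_☉ = 14.082 − 4.83 = 9.252
L/L_☉ = 10^(−0.4 × 9.252) = 1.992×10^-4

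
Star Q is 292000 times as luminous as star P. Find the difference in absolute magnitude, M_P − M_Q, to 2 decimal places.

M_P − M_Q ≈ 13.66

Pogson: ΔM = −2.5 log₁₀(ratio) = −2.5 log₁₀(292000) = −2.5 × 5.4654 = -13.663
Star Q is brighter so has the smaller magnitude: M_P − M_Q is positive.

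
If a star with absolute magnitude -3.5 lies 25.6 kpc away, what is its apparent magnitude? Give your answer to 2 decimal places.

m ≈ 13.54

d = 25.6 kpc = 25600 pc
m = M + 5 log₁₀ d − 5 = -3.5 + 5·4.4082 − 5 = 13.541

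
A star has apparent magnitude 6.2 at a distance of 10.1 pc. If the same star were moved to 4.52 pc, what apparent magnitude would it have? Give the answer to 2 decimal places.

m ≈ 4.45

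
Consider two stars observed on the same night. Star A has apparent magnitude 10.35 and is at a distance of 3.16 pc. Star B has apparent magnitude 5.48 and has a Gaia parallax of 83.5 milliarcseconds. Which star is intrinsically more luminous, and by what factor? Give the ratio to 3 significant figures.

Star A: M = m − 5 log₁₀ d + 5 = 10.35 − 5·0.4997 + 5 = 12.852
Star B: p = 83.5 mas = 0.0835″ → d = 1/p = 11.98 pc
Star B: M = m − 5 log₁₀ d + 5 = 5.48 − 5·1.0783 + 5 = 5.088
ΔM = M_A − M_B = 12.852 − (5.088) = 7.763; smaller M is more luminous → Star B.
L ratio = 10^(0.4 |ΔM|) = 10^3.105 = 1274

Star B is more luminous, by a factor of 1270.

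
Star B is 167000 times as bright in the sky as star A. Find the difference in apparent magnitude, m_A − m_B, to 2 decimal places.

m_A − m_B ≈ 13.06

Pogson: Δm = −2.5 log₁₀(ratio) = −2.5 log₁₀(167000) = −2.5 × 5.2227 = -13.057
Star B is brighter so has the smaller magnitude: m_A − m_B is positive.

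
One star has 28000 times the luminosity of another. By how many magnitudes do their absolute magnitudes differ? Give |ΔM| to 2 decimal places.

Pogson: ΔM = −2.5 log₁₀(ratio) = −2.5 log₁₀(28000) = −2.5 × 4.4472 = -11.118

|ΔM| ≈ 11.12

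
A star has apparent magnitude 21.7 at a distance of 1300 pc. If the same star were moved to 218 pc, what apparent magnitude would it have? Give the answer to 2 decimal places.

m ≈ 17.82

Flux ∝ 1/d², so Δm = 5 log₁₀(d₂/d₁) = 5 log₁₀(218/1300) = -3.877
m₂ = m₁ + Δm = 21.7 + (-3.877) = 17.823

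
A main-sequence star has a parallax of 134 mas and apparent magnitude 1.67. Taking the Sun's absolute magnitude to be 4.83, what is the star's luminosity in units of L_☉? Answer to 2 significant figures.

d = 1/p = 1000/134 mas = 7.463 pc
M = m − 5 log₁₀ d + 5 = 1.67 − 5·0.8729 + 5 = 2.306
M − M_☉ = 2.306 − 4.83 = -2.524
L/L_☉ = 10^(−0.4 × -2.524) = 10.23

L/L_☉ ≈ 10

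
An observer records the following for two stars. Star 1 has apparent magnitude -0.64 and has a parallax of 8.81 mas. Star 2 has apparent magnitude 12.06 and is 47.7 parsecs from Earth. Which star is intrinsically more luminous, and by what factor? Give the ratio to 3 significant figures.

Star 1 is more luminous, by a factor of 681000.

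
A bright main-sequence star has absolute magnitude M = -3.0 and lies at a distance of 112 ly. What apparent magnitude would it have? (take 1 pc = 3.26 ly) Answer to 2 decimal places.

d = 112 ly / 3.26 = 34.36 pc
m = M + 5 log₁₀ d − 5 = -3.0 + 5·1.5360 − 5 = -0.320

m ≈ -0.32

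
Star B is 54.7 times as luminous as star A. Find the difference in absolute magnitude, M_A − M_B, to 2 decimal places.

Pogson: ΔM = −2.5 log₁₀(ratio) = −2.5 log₁₀(54.7) = −2.5 × 1.7380 = -4.345
Star B is brighter so has the smaller magnitude: M_A − M_B is positive.

M_A − M_B ≈ 4.34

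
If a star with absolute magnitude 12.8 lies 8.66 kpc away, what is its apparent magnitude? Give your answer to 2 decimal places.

m ≈ 27.49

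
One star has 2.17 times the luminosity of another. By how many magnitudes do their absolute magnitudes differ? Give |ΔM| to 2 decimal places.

|ΔM| ≈ 0.84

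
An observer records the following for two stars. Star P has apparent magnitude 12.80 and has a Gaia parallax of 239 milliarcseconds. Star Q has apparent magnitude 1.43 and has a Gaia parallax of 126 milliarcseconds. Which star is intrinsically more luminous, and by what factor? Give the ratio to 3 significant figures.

Star P: p = 239 mas = 0.239″ → d = 1/p = 4.184 pc
Star P: M = m − 5 log₁₀ d + 5 = 12.80 − 5·0.6216 + 5 = 14.692
Star Q: p = 126 mas = 0.126″ → d = 1/p = 7.937 pc
Star Q: M = m − 5 log₁₀ d + 5 = 1.43 − 5·0.8996 + 5 = 1.932
ΔM = M_P − M_Q = 14.692 − (1.932) = 12.760; smaller M is more luminous → Star Q.
L ratio = 10^(0.4 |ΔM|) = 10^5.104 = 127100

Star Q is more luminous, by a factor of 127000.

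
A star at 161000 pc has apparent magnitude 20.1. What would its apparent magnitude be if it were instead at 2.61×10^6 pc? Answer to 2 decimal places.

Flux ∝ 1/d², so Δm = 5 log₁₀(d₂/d₁) = 5 log₁₀(2.61×10^6/161000) = 6.049
m₂ = m₁ + Δm = 20.1 + (6.049) = 26.149

m ≈ 26.15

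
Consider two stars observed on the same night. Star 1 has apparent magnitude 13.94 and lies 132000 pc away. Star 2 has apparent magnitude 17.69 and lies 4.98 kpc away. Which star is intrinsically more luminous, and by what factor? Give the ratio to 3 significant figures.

Star 1 is more luminous, by a factor of 22200.

Star 1: M = m − 5 log₁₀ d + 5 = 13.94 − 5·5.1206 + 5 = -6.663
Star 2: d = 4.98 kpc = 4980 pc
Star 2: M = m − 5 log₁₀ d + 5 = 17.69 − 5·3.6972 + 5 = 4.204
ΔM = M_1 − M_2 = -6.663 − (4.204) = -10.867; smaller M is more luminous → Star 1.
L ratio = 10^(0.4 |ΔM|) = 10^4.347 = 22220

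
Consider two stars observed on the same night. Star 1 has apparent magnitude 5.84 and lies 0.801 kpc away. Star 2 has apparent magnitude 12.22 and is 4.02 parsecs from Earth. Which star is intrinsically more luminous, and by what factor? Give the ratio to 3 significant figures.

Star 1: d = 0.801 kpc = 801.0 pc
Star 1: M = m − 5 log₁₀ d + 5 = 5.84 − 5·2.9036 + 5 = -3.678
Star 2: M = m − 5 log₁₀ d + 5 = 12.22 − 5·0.6042 + 5 = 14.199
ΔM = M_1 − M_2 = -3.678 − (14.199) = -17.877; smaller M is more luminous → Star 1.
L ratio = 10^(0.4 |ΔM|) = 10^7.151 = 1.415×10^7

Star 1 is more luminous, by a factor of 1.42×10^7.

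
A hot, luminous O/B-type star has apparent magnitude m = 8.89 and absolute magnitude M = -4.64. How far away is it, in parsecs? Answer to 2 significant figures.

Distance modulus: m − M = 8.89 − (-4.64) = 13.530
m − M = 5 log₁₀ d − 5
log₁₀ d = (m − M)/5 + 1 = 3.7060
d = 10^3.7060 = 5082 pc

d ≈ 5100 pc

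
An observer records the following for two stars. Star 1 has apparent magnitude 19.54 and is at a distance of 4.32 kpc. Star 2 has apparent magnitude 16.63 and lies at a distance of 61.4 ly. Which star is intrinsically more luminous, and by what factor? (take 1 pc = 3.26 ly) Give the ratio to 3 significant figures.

Star 1: d = 4.32 kpc = 4320 pc
Star 1: M = m − 5 log₁₀ d + 5 = 19.54 − 5·3.6355 + 5 = 6.363
Star 2: d = 61.4 ly / 3.26 = 18.83 pc
Star 2: M = m − 5 log₁₀ d + 5 = 16.63 − 5·1.2750 + 5 = 15.255
ΔM = M_1 − M_2 = 6.363 − (15.255) = -8.893; smaller M is more luminous → Star 1.
L ratio = 10^(0.4 |ΔM|) = 10^3.557 = 3606

Star 1 is more luminous, by a factor of 3610.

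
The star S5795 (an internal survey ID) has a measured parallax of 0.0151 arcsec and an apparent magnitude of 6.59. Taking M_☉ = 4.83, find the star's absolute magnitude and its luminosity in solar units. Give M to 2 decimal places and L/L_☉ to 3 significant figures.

d = 1/p = 1/0.0151″ = 66.23 pc
M = m − 5 log₁₀ d + 5 = 6.59 − 5·1.8210 + 5 = 2.485
M − M_☉ = 2.485 − 4.83 = -2.345
L/L_☉ = 10^(−0.4 × -2.345) = 8.671

M ≈ 2.48; L/L_☉ ≈ 8.67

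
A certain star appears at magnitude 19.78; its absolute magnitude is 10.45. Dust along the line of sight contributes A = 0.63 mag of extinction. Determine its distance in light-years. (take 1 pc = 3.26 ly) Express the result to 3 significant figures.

d ≈ 1790 ly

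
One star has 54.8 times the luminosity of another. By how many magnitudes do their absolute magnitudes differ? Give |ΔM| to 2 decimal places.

Pogson: ΔM = −2.5 log₁₀(ratio) = −2.5 log₁₀(54.8) = −2.5 × 1.7388 = -4.347

|ΔM| ≈ 4.35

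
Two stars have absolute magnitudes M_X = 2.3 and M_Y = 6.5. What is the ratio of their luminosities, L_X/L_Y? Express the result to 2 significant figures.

L_X/L_Y ≈ 48

ΔM = M_X − M_Y = -4.2
L_X/L_Y = 10^(−0.4 ΔM) = 10^1.680 = 47.86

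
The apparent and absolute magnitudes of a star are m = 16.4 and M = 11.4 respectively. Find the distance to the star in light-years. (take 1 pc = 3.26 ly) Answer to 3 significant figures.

Distance modulus: m − M = 16.4 − (11.4) = 5.000
m − M = 5 log₁₀ d − 5
log₁₀ d = (m − M)/5 + 1 = 2.0000
d = 10^2.0000 = 100.0 pc
= 326.0 ly

d ≈ 326 ly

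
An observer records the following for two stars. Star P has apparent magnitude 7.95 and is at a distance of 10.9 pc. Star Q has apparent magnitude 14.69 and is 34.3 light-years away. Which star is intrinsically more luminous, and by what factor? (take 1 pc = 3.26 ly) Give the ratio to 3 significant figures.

Star P is more luminous, by a factor of 533.

Star P: M = m − 5 log₁₀ d + 5 = 7.95 − 5·1.0374 + 5 = 7.763
Star Q: d = 34.3 ly / 3.26 = 10.52 pc
Star Q: M = m − 5 log₁₀ d + 5 = 14.69 − 5·1.0221 + 5 = 14.580
ΔM = M_P − M_Q = 7.763 − (14.580) = -6.817; smaller M is more luminous → Star P.
L ratio = 10^(0.4 |ΔM|) = 10^2.727 = 533.0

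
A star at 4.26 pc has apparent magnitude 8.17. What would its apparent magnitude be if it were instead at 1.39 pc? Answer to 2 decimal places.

m ≈ 5.74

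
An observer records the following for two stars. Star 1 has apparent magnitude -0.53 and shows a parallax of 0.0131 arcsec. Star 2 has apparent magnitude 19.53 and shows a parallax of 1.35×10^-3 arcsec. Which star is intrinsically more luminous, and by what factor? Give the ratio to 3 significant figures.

Star 1 is more luminous, by a factor of 1.12×10^6.

Star 1: d = 1/p = 1/0.0131″ = 76.34 pc
Star 1: M = m − 5 log₁₀ d + 5 = -0.53 − 5·1.8827 + 5 = -4.944
Star 2: d = 1/p = 1/1.35×10^-3″ = 740.7 pc
Star 2: M = m − 5 log₁₀ d + 5 = 19.53 − 5·2.8697 + 5 = 10.182
ΔM = M_1 − M_2 = -4.944 − (10.182) = -15.125; smaller M is more luminous → Star 1.
L ratio = 10^(0.4 |ΔM|) = 10^6.050 = 1.122×10^6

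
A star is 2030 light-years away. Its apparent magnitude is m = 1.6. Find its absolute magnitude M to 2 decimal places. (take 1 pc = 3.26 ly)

M ≈ -7.37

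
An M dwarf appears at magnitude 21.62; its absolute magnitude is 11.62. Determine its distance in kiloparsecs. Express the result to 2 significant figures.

d ≈ 1.0 kpc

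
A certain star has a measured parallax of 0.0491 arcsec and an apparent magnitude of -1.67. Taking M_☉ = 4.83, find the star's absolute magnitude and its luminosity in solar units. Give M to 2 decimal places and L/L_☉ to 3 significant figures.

d = 1/p = 1/0.0491″ = 20.37 pc
M = m − 5 log₁₀ d + 5 = -1.67 − 5·1.3089 + 5 = -3.215
M − M_☉ = -3.215 − 4.83 = -8.045
L/L_☉ = 10^(−0.4 × -8.045) = 1651

M ≈ -3.21; L/L_☉ ≈ 1650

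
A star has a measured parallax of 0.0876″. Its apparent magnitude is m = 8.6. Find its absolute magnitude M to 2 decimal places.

M ≈ 8.31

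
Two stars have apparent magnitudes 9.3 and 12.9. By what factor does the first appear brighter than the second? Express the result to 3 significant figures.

Magnitude difference = -3.6
Flux ratio = 10^(−0.4 Δm) = 10^(−0.4 × -3.6) = 10^1.440 = 27.54

27.5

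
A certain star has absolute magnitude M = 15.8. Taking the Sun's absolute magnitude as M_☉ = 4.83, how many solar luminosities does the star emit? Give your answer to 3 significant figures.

L/L_☉ ≈ 4.09×10^-5

M − M_☉ = 15.8 − 4.83 = 10.970
L/L_☉ = 10^(−0.4 (M − M_☉)) = 10^-4.388 = 4.093×10^-5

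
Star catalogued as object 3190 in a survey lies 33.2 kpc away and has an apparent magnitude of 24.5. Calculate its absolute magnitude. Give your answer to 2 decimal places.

d = 33.2 kpc = 33200 pc
5 log₁₀(d/10 pc) = 5 log₁₀(33200) − 5 = 17.606
M = m − 5 log₁₀(d/10) = 24.5 − 17.606 = 6.894

M ≈ 6.89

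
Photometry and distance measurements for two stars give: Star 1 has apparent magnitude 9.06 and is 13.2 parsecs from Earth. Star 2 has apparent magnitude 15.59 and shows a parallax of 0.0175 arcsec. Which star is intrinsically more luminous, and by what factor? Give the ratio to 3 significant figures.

Star 1 is more luminous, by a factor of 21.8.

Star 1: M = m − 5 log₁₀ d + 5 = 9.06 − 5·1.1206 + 5 = 8.457
Star 2: d = 1/p = 1/0.0175″ = 57.14 pc
Star 2: M = m − 5 log₁₀ d + 5 = 15.59 − 5·1.7570 + 5 = 11.805
ΔM = M_1 − M_2 = 8.457 − (11.805) = -3.348; smaller M is more luminous → Star 1.
L ratio = 10^(0.4 |ΔM|) = 10^1.339 = 21.84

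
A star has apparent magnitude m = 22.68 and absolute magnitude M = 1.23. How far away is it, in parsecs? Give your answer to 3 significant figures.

μ = m − M = 21.450
m − M = 5 log₁₀ d − 5
log₁₀ d = (m − M)/5 + 1 = 5.2900
d = 10^5.2900 = 195000 pc

d ≈ 195000 pc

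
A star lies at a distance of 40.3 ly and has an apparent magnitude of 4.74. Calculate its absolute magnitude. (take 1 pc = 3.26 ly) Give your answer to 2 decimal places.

M ≈ 4.28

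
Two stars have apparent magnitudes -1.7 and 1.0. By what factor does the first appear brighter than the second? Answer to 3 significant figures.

12.0

Magnitude difference = -2.7
Flux ratio = 10^(−0.4 Δm) = 10^(−0.4 × -2.7) = 10^1.080 = 12.02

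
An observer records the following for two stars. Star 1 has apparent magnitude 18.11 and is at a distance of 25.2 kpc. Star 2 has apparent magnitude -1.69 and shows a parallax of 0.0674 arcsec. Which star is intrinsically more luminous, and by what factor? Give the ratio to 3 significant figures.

Star 2 is more luminous, by a factor of 28.8.

Star 1: d = 25.2 kpc = 25200 pc
Star 1: M = m − 5 log₁₀ d + 5 = 18.11 − 5·4.4014 + 5 = 1.103
Star 2: d = 1/p = 1/0.0674″ = 14.84 pc
Star 2: M = m − 5 log₁₀ d + 5 = -1.69 − 5·1.1713 + 5 = -2.547
ΔM = M_1 − M_2 = 1.103 − (-2.547) = 3.650; smaller M is more luminous → Star 2.
L ratio = 10^(0.4 |ΔM|) = 10^1.460 = 28.83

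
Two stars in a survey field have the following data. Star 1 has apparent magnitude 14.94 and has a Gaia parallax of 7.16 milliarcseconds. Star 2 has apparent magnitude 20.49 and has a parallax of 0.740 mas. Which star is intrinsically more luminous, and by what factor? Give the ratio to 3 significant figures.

Star 1: p = 7.16 mas = 7.16×10^-3″ → d = 1/p = 139.7 pc
Star 1: M = m − 5 log₁₀ d + 5 = 14.94 − 5·2.1451 + 5 = 9.215
Star 2: p = 0.740 mas = 7.40×10^-4″ → d = 1/p = 1351 pc
Star 2: M = m − 5 log₁₀ d + 5 = 20.49 − 5·3.1308 + 5 = 9.836
ΔM = M_1 − M_2 = 9.215 − (9.836) = -0.622; smaller M is more luminous → Star 1.
L ratio = 10^(0.4 |ΔM|) = 10^0.249 = 1.773

Star 1 is more luminous, by a factor of 1.77.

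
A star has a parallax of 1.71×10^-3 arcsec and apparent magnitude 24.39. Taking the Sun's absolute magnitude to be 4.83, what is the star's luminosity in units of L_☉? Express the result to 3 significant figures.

d = 1/p = 1/1.71×10^-3″ = 584.8 pc
M = m − 5 log₁₀ d + 5 = 24.39 − 5·2.7670 + 5 = 15.555
M − M_☉ = 15.555 − 4.83 = 10.725
L/L_☉ = 10^(−0.4 × 10.725) = 5.129×10^-5

L/L_☉ ≈ 5.13×10^-5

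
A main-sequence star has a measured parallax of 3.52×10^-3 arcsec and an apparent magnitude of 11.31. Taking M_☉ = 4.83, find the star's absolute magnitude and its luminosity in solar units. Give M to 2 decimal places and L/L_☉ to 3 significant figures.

d = 1/p = 1/3.52×10^-3″ = 284.1 pc
M = m − 5 log₁₀ d + 5 = 11.31 − 5·2.4535 + 5 = 4.043
M − M_☉ = 4.043 − 4.83 = -0.787
L/L_☉ = 10^(−0.4 × -0.787) = 2.065

M ≈ 4.04; L/L_☉ ≈ 2.06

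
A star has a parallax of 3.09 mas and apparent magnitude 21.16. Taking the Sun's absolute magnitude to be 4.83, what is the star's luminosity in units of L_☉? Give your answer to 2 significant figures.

L/L_☉ ≈ 3.1×10^-4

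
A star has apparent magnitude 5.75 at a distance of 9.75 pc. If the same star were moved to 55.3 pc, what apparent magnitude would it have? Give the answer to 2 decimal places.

Flux ∝ 1/d², so Δm = 5 log₁₀(d₂/d₁) = 5 log₁₀(55.3/9.75) = 3.769
m₂ = m₁ + Δm = 5.75 + (3.769) = 9.519

m ≈ 9.52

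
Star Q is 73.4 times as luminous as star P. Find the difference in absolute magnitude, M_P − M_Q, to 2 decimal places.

Pogson: ΔM = −2.5 log₁₀(ratio) = −2.5 log₁₀(73.4) = −2.5 × 1.8657 = -4.664
Star Q is brighter so has the smaller magnitude: M_P − M_Q is positive.

M_P − M_Q ≈ 4.66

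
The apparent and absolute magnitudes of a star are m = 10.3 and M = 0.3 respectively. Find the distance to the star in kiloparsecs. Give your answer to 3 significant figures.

d ≈ 1.00 kpc

μ = m − M = 10.000
m − M = 5 log₁₀ d − 5
log₁₀ d = (m − M)/5 + 1 = 3.0000
d = 10^3.0000 = 1000 pc
= 1.000 kpc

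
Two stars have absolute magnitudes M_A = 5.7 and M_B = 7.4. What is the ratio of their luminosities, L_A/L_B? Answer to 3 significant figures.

ΔM = M_A − M_B = -1.7
L_A/L_B = 10^(−0.4 ΔM) = 10^0.680 = 4.786

L_A/L_B ≈ 4.79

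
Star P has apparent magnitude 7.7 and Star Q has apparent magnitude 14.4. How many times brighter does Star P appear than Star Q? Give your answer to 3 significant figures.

479

Δm = 7.7 − (14.4) = -6.7
Flux ratio = 10^(−0.4 Δm) = 10^(−0.4 × -6.7) = 10^2.680 = 478.6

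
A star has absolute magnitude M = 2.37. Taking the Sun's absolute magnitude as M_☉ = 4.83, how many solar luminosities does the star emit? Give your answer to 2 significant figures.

M − M_☉ = 2.37 − 4.83 = -2.460
L/L_☉ = 10^(−0.4 (M − M_☉)) = 10^0.984 = 9.638

L/L_☉ ≈ 9.6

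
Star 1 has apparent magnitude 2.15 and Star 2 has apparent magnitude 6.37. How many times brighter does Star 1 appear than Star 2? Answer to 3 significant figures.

Magnitude difference = -4.22
Flux ratio = 10^(−0.4 Δm) = 10^(−0.4 × -4.22) = 10^1.688 = 48.75

48.8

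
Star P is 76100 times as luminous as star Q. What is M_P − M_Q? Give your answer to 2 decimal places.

M_P − M_Q ≈ -12.20

Pogson: ΔM = −2.5 log₁₀(ratio) = −2.5 log₁₀(76100) = −2.5 × 4.8814 = -12.203
Star P is brighter, so it has the smaller magnitude: the difference is negative.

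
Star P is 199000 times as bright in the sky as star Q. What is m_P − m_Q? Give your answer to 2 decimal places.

Pogson: Δm = −2.5 log₁₀(ratio) = −2.5 log₁₀(199000) = −2.5 × 5.2989 = -13.247
Star P is brighter, so it has the smaller magnitude: the difference is negative.

m_P − m_Q ≈ -13.25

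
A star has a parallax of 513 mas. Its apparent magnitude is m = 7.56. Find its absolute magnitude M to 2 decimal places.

M ≈ 11.11

p = 513 mas = 0.513″ → d = 1/p = 1.949 pc
5 log₁₀(d/10 pc) = 5 log₁₀(1.949) − 5 = -3.551
M = m − 5 log₁₀(d/10) = 7.56 + 3.551 = 11.111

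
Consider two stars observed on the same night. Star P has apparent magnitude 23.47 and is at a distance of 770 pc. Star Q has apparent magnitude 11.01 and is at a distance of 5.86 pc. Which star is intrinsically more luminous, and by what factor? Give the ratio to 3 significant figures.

Star P: M = m − 5 log₁₀ d + 5 = 23.47 − 5·2.8865 + 5 = 14.038
Star Q: M = m − 5 log₁₀ d + 5 = 11.01 − 5·0.7679 + 5 = 12.171
ΔM = M_P − M_Q = 14.038 − (12.171) = 1.867; smaller M is more luminous → Star Q.
L ratio = 10^(0.4 |ΔM|) = 10^0.747 = 5.582

Star Q is more luminous, by a factor of 5.58.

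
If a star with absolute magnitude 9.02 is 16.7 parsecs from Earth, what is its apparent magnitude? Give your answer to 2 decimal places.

m ≈ 10.13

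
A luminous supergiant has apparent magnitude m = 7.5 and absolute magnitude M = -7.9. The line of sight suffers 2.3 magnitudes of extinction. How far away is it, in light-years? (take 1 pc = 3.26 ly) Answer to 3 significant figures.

m − M = 5 log₁₀(d/10 pc) + A  ⇒  7.5 − (-7.9) − 2.3 = 5 log₁₀(d/10)
13.100 = 5 log₁₀(d/10)
log₁₀ d = (m − M − A)/5 + 1 = 3.6200
d = 10^3.6200 = 4169 pc
= 13590 ly

d ≈ 13600 ly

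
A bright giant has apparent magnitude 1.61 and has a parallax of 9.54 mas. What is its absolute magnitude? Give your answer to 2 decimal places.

M ≈ -3.49

p = 9.54 mas = 9.54×10^-3″ → d = 1/p = 104.8 pc
5 log₁₀(d/10 pc) = 5 log₁₀(104.8) − 5 = 5.102
M = m − 5 log₁₀(d/10) = 1.61 − 5.102 = -3.492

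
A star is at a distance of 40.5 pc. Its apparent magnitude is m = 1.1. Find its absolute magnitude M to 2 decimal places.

5 log₁₀(d/10 pc) = 5 log₁₀(40.50) − 5 = 3.037
M = m − 5 log₁₀(d/10) = 1.1 − 3.037 = -1.937

M ≈ -1.94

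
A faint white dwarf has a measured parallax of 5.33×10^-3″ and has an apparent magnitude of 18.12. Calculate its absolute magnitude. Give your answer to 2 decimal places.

M ≈ 11.75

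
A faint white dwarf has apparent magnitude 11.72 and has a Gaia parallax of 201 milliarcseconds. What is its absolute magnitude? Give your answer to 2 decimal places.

M ≈ 13.24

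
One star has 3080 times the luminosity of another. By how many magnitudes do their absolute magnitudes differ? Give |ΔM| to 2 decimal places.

|ΔM| ≈ 8.72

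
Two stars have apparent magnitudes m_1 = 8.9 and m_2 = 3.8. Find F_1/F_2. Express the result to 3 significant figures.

Magnitude difference = 5.1
Flux ratio = 10^(−0.4 Δm) = 10^(−0.4 × 5.1) = 10^-2.040 = 9.120×10^-3

F_1/F_2 ≈ 9.12×10^-3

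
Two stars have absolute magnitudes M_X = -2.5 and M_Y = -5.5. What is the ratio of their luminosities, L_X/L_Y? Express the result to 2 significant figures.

L_X/L_Y ≈ 0.063

ΔM = M_X − M_Y = 3.0
L_X/L_Y = 10^(−0.4 ΔM) = 10^-1.200 = 0.06310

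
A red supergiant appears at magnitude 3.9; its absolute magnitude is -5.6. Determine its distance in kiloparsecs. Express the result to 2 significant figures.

d ≈ 0.79 kpc

Distance modulus: m − M = 3.9 − (-5.6) = 9.500
m − M = 5 log₁₀ d − 5
log₁₀ d = (m − M)/5 + 1 = 2.9000
d = 10^2.9000 = 794.3 pc
= 0.7943 kpc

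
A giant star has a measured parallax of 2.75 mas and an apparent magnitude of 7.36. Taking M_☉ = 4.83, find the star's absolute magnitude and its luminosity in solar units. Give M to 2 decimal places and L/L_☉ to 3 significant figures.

d = 1/p = 1000/2.75 mas = 363.6 pc
M = m − 5 log₁₀ d + 5 = 7.36 − 5·2.5607 + 5 = -0.443
M − M_☉ = -0.443 − 4.83 = -5.273
L/L_☉ = 10^(−0.4 × -5.273) = 128.6

M ≈ -0.44; L/L_☉ ≈ 129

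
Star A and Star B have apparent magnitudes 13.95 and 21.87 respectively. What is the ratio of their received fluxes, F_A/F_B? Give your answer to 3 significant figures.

Magnitude difference = -7.92
Flux ratio = 10^(−0.4 Δm) = 10^(−0.4 × -7.92) = 10^3.168 = 1472

F_A/F_B ≈ 1470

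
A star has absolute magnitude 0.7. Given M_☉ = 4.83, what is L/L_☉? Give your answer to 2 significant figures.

L/L_☉ ≈ 45

M − M_☉ = 0.7 − 4.83 = -4.130
L/L_☉ = 10^(−0.4 (M − M_☉)) = 10^1.652 = 44.87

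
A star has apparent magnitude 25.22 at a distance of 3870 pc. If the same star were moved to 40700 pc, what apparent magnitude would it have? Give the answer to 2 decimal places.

Flux ∝ 1/d², so Δm = 5 log₁₀(d₂/d₁) = 5 log₁₀(40700/3870) = 5.109
m₂ = m₁ + Δm = 25.22 + (5.109) = 30.329

m ≈ 30.33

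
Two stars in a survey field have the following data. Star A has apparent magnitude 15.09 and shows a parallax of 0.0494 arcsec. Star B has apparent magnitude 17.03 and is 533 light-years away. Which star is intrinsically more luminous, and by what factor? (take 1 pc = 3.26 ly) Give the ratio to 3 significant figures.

Star A: d = 1/p = 1/0.0494″ = 20.24 pc
Star A: M = m − 5 log₁₀ d + 5 = 15.09 − 5·1.3063 + 5 = 13.559
Star B: d = 533 ly / 3.26 = 163.5 pc
Star B: M = m − 5 log₁₀ d + 5 = 17.03 − 5·2.2135 + 5 = 10.962
ΔM = M_A − M_B = 13.559 − (10.962) = 2.596; smaller M is more luminous → Star B.
L ratio = 10^(0.4 |ΔM|) = 10^1.038 = 10.93

Star B is more luminous, by a factor of 10.9.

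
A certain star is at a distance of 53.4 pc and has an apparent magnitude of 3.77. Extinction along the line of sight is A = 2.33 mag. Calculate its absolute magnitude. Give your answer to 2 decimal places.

M ≈ -2.20

5 log₁₀(d/10 pc) = 5 log₁₀(53.40) − 5 = 3.638
M = m − 5 log₁₀(d/10) − A = 3.77 − 3.638 − 2.33 = -2.198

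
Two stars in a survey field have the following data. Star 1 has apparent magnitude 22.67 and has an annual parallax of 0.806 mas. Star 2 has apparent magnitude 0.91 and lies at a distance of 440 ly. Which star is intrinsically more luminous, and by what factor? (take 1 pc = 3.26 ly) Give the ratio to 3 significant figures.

Star 2 is more luminous, by a factor of 5.99×10^6.

Star 1: p = 0.806 mas = 8.06×10^-4″ → d = 1/p = 1241 pc
Star 1: M = m − 5 log₁₀ d + 5 = 22.67 − 5·3.0937 + 5 = 12.202
Star 2: d = 440 ly / 3.26 = 135.0 pc
Star 2: M = m − 5 log₁₀ d + 5 = 0.91 − 5·2.1302 + 5 = -4.741
ΔM = M_1 − M_2 = 12.202 − (-4.741) = 16.943; smaller M is more luminous → Star 2.
L ratio = 10^(0.4 |ΔM|) = 10^6.777 = 5.986×10^6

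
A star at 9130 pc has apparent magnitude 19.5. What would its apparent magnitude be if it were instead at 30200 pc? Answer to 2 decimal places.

m ≈ 22.10

Flux ∝ 1/d², so Δm = 5 log₁₀(d₂/d₁) = 5 log₁₀(30200/9130) = 2.598
m₂ = m₁ + Δm = 19.5 + (2.598) = 22.098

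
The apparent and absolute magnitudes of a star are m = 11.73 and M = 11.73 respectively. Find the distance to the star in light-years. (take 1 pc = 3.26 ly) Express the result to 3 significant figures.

Distance modulus: m − M = 11.73 − (11.73) = 0.000
m − M = 5 log₁₀ d − 5
log₁₀ d = (m − M)/5 + 1 = 1.0000
d = 10^1.0000 = 10.00 pc
= 32.60 ly

d ≈ 32.6 ly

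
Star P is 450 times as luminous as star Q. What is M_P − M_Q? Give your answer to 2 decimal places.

Pogson: ΔM = −2.5 log₁₀(ratio) = −2.5 log₁₀(450) = −2.5 × 2.6532 = -6.633
Star P is brighter, so it has the smaller magnitude: the difference is negative.

M_P − M_Q ≈ -6.63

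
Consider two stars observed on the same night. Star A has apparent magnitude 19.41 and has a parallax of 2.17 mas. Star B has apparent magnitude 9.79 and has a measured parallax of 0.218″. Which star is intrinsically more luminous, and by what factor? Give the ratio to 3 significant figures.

Star A is more luminous, by a factor of 1.43.

Star A: p = 2.17 mas = 2.17×10^-3″ → d = 1/p = 460.8 pc
Star A: M = m − 5 log₁₀ d + 5 = 19.41 − 5·2.6635 + 5 = 11.092
Star B: d = 1/p = 1/0.218″ = 4.587 pc
Star B: M = m − 5 log₁₀ d + 5 = 9.79 − 5·0.6615 + 5 = 11.482
ΔM = M_A − M_B = 11.092 − (11.482) = -0.390; smaller M is more luminous → Star A.
L ratio = 10^(0.4 |ΔM|) = 10^0.156 = 1.432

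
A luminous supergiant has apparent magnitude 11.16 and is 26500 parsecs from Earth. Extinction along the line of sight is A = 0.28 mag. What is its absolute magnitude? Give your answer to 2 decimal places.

M ≈ -6.24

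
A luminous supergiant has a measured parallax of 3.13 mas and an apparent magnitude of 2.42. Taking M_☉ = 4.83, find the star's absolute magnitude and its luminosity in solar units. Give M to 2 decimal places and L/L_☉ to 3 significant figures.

M ≈ -5.10; L/L_☉ ≈ 9400

d = 1/p = 1000/3.13 mas = 319.5 pc
M = m − 5 log₁₀ d + 5 = 2.42 − 5·2.5045 + 5 = -5.102
M − M_☉ = -5.102 − 4.83 = -9.932
L/L_☉ = 10^(−0.4 × -9.932) = 9395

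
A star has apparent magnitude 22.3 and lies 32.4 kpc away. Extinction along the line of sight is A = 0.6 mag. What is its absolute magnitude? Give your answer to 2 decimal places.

M ≈ 4.15

d = 32.4 kpc = 32400 pc
5 log₁₀(d/10 pc) = 5 log₁₀(32400) − 5 = 17.553
M = m − 5 log₁₀(d/10) − A = 22.3 − 17.553 − 0.6 = 4.147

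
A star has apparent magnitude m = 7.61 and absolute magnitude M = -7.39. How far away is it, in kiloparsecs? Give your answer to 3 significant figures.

d ≈ 10.0 kpc

Distance modulus: m − M = 7.61 − (-7.39) = 15.000
m − M = 5 log₁₀ d − 5
log₁₀ d = (m − M)/5 + 1 = 4.0000
d = 10^4.0000 = 10000 pc
= 10.00 kpc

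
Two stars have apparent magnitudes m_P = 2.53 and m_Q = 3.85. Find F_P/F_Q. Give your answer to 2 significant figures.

F_P/F_Q ≈ 3.4

Magnitude difference = -1.32
Flux ratio = 10^(−0.4 Δm) = 10^(−0.4 × -1.32) = 10^0.528 = 3.373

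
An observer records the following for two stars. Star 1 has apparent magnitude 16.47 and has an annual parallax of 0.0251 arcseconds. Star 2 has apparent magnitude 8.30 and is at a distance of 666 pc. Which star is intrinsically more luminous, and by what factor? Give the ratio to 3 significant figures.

Star 1: d = 1/p = 1/0.0251″ = 39.84 pc
Star 1: M = m − 5 log₁₀ d + 5 = 16.47 − 5·1.6003 + 5 = 13.468
Star 2: M = m − 5 log₁₀ d + 5 = 8.30 − 5·2.8235 + 5 = -0.817
ΔM = M_1 − M_2 = 13.468 − (-0.817) = 14.286; smaller M is more luminous → Star 2.
L ratio = 10^(0.4 |ΔM|) = 10^5.714 = 518000

Star 2 is more luminous, by a factor of 518000.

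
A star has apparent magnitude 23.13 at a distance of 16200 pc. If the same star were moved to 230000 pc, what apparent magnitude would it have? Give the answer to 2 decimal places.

m ≈ 28.89

Flux ∝ 1/d², so Δm = 5 log₁₀(d₂/d₁) = 5 log₁₀(230000/16200) = 5.761
m₂ = m₁ + Δm = 23.13 + (5.761) = 28.891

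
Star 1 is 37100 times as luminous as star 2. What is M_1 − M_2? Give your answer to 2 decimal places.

Pogson: ΔM = −2.5 log₁₀(ratio) = −2.5 log₁₀(37100) = −2.5 × 4.5694 = -11.423
Star 1 is brighter, so it has the smaller magnitude: the difference is negative.

M_1 − M_2 ≈ -11.42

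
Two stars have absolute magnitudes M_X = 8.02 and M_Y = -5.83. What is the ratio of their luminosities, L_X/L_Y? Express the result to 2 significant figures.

ΔM = M_X − M_Y = 13.85
L_X/L_Y = 10^(−0.4 ΔM) = 10^-5.540 = 2.884×10^-6

L_X/L_Y ≈ 2.9×10^-6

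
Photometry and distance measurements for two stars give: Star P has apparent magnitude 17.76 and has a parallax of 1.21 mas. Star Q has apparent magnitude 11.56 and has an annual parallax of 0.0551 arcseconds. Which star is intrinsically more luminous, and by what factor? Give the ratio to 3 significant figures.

Star P is more luminous, by a factor of 6.87.

Star P: p = 1.21 mas = 1.21×10^-3″ → d = 1/p = 826.4 pc
Star P: M = m − 5 log₁₀ d + 5 = 17.76 − 5·2.9172 + 5 = 8.174
Star Q: d = 1/p = 1/0.0551″ = 18.15 pc
Star Q: M = m − 5 log₁₀ d + 5 = 11.56 − 5·1.2588 + 5 = 10.266
ΔM = M_P − M_Q = 8.174 − (10.266) = -2.092; smaller M is more luminous → Star P.
L ratio = 10^(0.4 |ΔM|) = 10^0.837 = 6.866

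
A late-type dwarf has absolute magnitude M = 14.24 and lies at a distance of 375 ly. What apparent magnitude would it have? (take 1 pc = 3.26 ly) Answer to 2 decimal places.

m ≈ 19.54

d = 375 ly / 3.26 = 115.0 pc
m = M + 5 log₁₀ d − 5 = 14.24 + 5·2.0608 − 5 = 19.544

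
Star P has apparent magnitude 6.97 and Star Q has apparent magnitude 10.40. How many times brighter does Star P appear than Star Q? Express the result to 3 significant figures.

Magnitude difference = -3.43
Flux ratio = 10^(−0.4 Δm) = 10^(−0.4 × -3.43) = 10^1.372 = 23.55

23.6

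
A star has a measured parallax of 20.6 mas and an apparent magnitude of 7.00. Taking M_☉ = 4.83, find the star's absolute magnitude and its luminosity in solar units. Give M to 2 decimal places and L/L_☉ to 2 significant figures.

M ≈ 3.57; L/L_☉ ≈ 3.2

d = 1/p = 1000/20.6 mas = 48.54 pc
M = m − 5 log₁₀ d + 5 = 7.00 − 5·1.6861 + 5 = 3.569
M − M_☉ = 3.569 − 4.83 = -1.261
L/L_☉ = 10^(−0.4 × -1.261) = 3.193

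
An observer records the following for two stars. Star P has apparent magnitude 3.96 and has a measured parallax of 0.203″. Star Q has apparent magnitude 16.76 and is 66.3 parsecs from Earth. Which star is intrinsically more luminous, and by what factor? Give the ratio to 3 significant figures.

Star P is more luminous, by a factor of 728.

Star P: d = 1/p = 1/0.203″ = 4.926 pc
Star P: M = m − 5 log₁₀ d + 5 = 3.96 − 5·0.6925 + 5 = 5.497
Star Q: M = m − 5 log₁₀ d + 5 = 16.76 − 5·1.8215 + 5 = 12.652
ΔM = M_P − M_Q = 5.497 − (12.652) = -7.155; smaller M is more luminous → Star P.
L ratio = 10^(0.4 |ΔM|) = 10^2.862 = 727.7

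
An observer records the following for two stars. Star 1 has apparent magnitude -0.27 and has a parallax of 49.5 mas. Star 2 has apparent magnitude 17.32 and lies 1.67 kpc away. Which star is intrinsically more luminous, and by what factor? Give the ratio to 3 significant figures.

Star 1 is more luminous, by a factor of 1590.

Star 1: p = 49.5 mas = 0.0495″ → d = 1/p = 20.20 pc
Star 1: M = m − 5 log₁₀ d + 5 = -0.27 − 5·1.3054 + 5 = -1.797
Star 2: d = 1.67 kpc = 1670 pc
Star 2: M = m − 5 log₁₀ d + 5 = 17.32 − 5·3.2227 + 5 = 6.206
ΔM = M_1 − M_2 = -1.797 − (6.206) = -8.003; smaller M is more luminous → Star 1.
L ratio = 10^(0.4 |ΔM|) = 10^3.201 = 1590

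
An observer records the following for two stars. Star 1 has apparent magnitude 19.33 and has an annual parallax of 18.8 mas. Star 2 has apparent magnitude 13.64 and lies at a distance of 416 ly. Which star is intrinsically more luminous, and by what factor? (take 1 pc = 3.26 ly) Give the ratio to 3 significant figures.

Star 2 is more luminous, by a factor of 1090.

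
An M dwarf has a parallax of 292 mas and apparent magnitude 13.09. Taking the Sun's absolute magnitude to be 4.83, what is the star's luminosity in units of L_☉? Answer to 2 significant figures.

L/L_☉ ≈ 5.8×10^-5

d = 1/p = 1000/292 mas = 3.425 pc
M = m − 5 log₁₀ d + 5 = 13.09 − 5·0.5346 + 5 = 15.417
M − M_☉ = 15.417 − 4.83 = 10.587
L/L_☉ = 10^(−0.4 × 10.587) = 5.824×10^-5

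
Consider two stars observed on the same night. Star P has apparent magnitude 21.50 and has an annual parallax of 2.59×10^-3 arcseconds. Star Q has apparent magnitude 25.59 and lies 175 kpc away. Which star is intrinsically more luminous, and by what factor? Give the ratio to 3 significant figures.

Star P: d = 1/p = 1/2.59×10^-3″ = 386.1 pc
Star P: M = m − 5 log₁₀ d + 5 = 21.50 − 5·2.5867 + 5 = 13.566
Star Q: d = 175 kpc = 175000 pc
Star Q: M = m − 5 log₁₀ d + 5 = 25.59 − 5·5.2430 + 5 = 4.375
ΔM = M_P − M_Q = 13.566 − (4.375) = 9.192; smaller M is more luminous → Star Q.
L ratio = 10^(0.4 |ΔM|) = 10^3.677 = 4750

Star Q is more luminous, by a factor of 4750.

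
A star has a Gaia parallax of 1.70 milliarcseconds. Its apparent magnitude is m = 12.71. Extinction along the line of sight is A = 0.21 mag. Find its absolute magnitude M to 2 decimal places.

p = 1.70 mas = 1.70×10^-3″ → d = 1/p = 588.2 pc
5 log₁₀(d/10 pc) = 5 log₁₀(588.2) − 5 = 8.848
M = m − 5 log₁₀(d/10) − A = 12.71 − 8.848 − 0.21 = 3.652

M ≈ 3.65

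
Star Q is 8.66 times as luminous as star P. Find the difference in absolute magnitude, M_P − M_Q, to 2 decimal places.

Pogson: ΔM = −2.5 log₁₀(ratio) = −2.5 log₁₀(8.66) = −2.5 × 0.9375 = -2.344
Star Q is brighter so has the smaller magnitude: M_P − M_Q is positive.

M_P − M_Q ≈ 2.34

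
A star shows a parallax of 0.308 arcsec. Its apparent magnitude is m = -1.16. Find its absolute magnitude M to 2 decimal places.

d = 1/p = 1/0.308″ = 3.247 pc
5 log₁₀(d/10 pc) = 5 log₁₀(3.247) − 5 = -2.443
M = m − 5 log₁₀(d/10) = -1.16 + 2.443 = 1.283

M ≈ 1.28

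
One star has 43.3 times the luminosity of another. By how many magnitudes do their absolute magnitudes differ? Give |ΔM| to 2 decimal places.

|ΔM| ≈ 4.09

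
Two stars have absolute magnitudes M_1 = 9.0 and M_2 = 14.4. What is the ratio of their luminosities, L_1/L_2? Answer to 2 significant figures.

L_1/L_2 ≈ 140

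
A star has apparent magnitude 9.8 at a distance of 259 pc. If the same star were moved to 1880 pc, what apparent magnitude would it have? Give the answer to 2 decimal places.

m ≈ 14.10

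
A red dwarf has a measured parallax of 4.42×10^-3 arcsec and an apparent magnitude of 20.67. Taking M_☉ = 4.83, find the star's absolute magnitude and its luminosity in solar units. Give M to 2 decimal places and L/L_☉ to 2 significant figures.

M ≈ 13.90; L/L_☉ ≈ 2.4×10^-4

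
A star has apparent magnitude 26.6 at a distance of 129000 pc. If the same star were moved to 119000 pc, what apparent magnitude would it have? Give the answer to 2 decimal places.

m ≈ 26.42

Flux ∝ 1/d², so Δm = 5 log₁₀(d₂/d₁) = 5 log₁₀(119000/129000) = -0.175
m₂ = m₁ + Δm = 26.6 + (-0.175) = 26.425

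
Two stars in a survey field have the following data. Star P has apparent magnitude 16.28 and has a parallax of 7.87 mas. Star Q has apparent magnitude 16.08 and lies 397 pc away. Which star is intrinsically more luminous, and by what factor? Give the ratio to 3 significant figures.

Star P: p = 7.87 mas = 7.87×10^-3″ → d = 1/p = 127.1 pc
Star P: M = m − 5 log₁₀ d + 5 = 16.28 − 5·2.1040 + 5 = 10.760
Star Q: M = m − 5 log₁₀ d + 5 = 16.08 − 5·2.5988 + 5 = 8.086
ΔM = M_P − M_Q = 10.760 − (8.086) = 2.674; smaller M is more luminous → Star Q.
L ratio = 10^(0.4 |ΔM|) = 10^1.070 = 11.74

Star Q is more luminous, by a factor of 11.7.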